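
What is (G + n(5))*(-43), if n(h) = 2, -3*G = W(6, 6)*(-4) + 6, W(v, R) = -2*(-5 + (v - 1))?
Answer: 0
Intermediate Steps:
W(v, R) = 12 - 2*v (W(v, R) = -2*(-5 + (-1 + v)) = -2*(-6 + v) = 12 - 2*v)
G = -2 (G = -((12 - 2*6)*(-4) + 6)/3 = -((12 - 12)*(-4) + 6)/3 = -(0*(-4) + 6)/3 = -(0 + 6)/3 = -⅓*6 = -2)
(G + n(5))*(-43) = (-2 + 2)*(-43) = 0*(-43) = 0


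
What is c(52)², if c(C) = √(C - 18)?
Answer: 34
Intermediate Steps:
c(C) = √(-18 + C)
c(52)² = (√(-18 + 52))² = (√34)² = 34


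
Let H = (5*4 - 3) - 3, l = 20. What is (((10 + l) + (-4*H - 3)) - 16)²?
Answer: 2025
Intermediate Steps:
H = 14 (H = (20 - 3) - 3 = 17 - 3 = 14)
(((10 + l) + (-4*H - 3)) - 16)² = (((10 + 20) + (-4*14 - 3)) - 16)² = ((30 + (-56 - 3)) - 16)² = ((30 - 59) - 16)² = (-29 - 16)² = (-45)² = 2025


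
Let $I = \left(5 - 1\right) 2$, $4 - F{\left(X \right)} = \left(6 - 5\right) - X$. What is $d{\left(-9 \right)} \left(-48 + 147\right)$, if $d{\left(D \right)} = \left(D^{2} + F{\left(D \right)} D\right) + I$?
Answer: $14157$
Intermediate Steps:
$F{\left(X \right)} = 3 + X$ ($F{\left(X \right)} = 4 - \left(\left(6 - 5\right) - X\right) = 4 - \left(1 - X\right) = 4 + \left(-1 + X\right) = 3 + X$)
$I = 8$ ($I = 4 \cdot 2 = 8$)
$d{\left(D \right)} = 8 + D^{2} + D \left(3 + D\right)$ ($d{\left(D \right)} = \left(D^{2} + \left(3 + D\right) D\right) + 8 = \left(D^{2} + D \left(3 + D\right)\right) + 8 = 8 + D^{2} + D \left(3 + D\right)$)
$d{\left(-9 \right)} \left(-48 + 147\right) = \left(8 + \left(-9\right)^{2} - 9 \left(3 - 9\right)\right) \left(-48 + 147\right) = \left(8 + 81 - -54\right) 99 = \left(8 + 81 + 54\right) 99 = 143 \cdot 99 = 14157$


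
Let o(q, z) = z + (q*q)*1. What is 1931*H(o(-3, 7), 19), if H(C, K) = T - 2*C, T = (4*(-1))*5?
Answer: -100412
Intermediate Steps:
T = -20 (T = -4*5 = -20)
o(q, z) = z + q² (o(q, z) = z + q²*1 = z + q²)
H(C, K) = -20 - 2*C
1931*H(o(-3, 7), 19) = 1931*(-20 - 2*(7 + (-3)²)) = 1931*(-20 - 2*(7 + 9)) = 1931*(-20 - 2*16) = 1931*(-20 - 32) = 1931*(-52) = -100412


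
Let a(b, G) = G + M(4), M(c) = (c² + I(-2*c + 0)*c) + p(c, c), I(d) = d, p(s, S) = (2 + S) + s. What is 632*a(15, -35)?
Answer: -25912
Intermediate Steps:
p(s, S) = 2 + S + s
M(c) = 2 - c² + 2*c (M(c) = (c² + (-2*c + 0)*c) + (2 + c + c) = (c² + (-2*c)*c) + (2 + 2*c) = (c² - 2*c²) + (2 + 2*c) = -c² + (2 + 2*c) = 2 - c² + 2*c)
a(b, G) = -6 + G (a(b, G) = G + (2 - 1*4² + 2*4) = G + (2 - 1*16 + 8) = G + (2 - 16 + 8) = G - 6 = -6 + G)
632*a(15, -35) = 632*(-6 - 35) = 632*(-41) = -25912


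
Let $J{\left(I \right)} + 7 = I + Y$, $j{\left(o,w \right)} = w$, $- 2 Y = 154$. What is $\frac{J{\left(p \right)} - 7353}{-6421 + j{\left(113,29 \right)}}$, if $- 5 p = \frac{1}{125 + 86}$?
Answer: $\frac{1961509}{1685890} \approx 1.1635$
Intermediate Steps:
$Y = -77$ ($Y = \left(- \frac{1}{2}\right) 154 = -77$)
$p = - \frac{1}{1055}$ ($p = - \frac{1}{5 \left(125 + 86\right)} = - \frac{1}{5 \cdot 211} = \left(- \frac{1}{5}\right) \frac{1}{211} = - \frac{1}{1055} \approx -0.00094787$)
$J{\left(I \right)} = -84 + I$ ($J{\left(I \right)} = -7 + \left(I - 77\right) = -7 + \left(-77 + I\right) = -84 + I$)
$\frac{J{\left(p \right)} - 7353}{-6421 + j{\left(113,29 \right)}} = \frac{\left(-84 - \frac{1}{1055}\right) - 7353}{-6421 + 29} = \frac{- \frac{88621}{1055} - 7353}{-6392} = \left(- \frac{7846036}{1055}\right) \left(- \frac{1}{6392}\right) = \frac{1961509}{1685890}$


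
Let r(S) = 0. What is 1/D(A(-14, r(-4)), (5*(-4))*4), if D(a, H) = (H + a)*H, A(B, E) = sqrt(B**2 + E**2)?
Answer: 1/5280 ≈ 0.00018939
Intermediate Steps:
D(a, H) = H*(H + a)
1/D(A(-14, r(-4)), (5*(-4))*4) = 1/(((5*(-4))*4)*((5*(-4))*4 + sqrt((-14)**2 + 0**2))) = 1/((-20*4)*(-20*4 + sqrt(196 + 0))) = 1/(-80*(-80 + sqrt(196))) = 1/(-80*(-80 + 14)) = 1/(-80*(-66)) = 1/5280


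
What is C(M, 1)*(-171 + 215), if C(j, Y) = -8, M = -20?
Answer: -352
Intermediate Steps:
C(M, 1)*(-171 + 215) = -8*(-171 + 215) = -8*44 = -352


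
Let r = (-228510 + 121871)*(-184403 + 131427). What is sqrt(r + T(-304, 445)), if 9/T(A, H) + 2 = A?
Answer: 5*sqrt(261223986382)/34 ≈ 75162.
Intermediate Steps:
T(A, H) = 9/(-2 + A)
r = 5649307664 (r = -106639*(-52976) = 5649307664)
sqrt(r + T(-304, 445)) = sqrt(5649307664 + 9/(-2 - 304)) = sqrt(5649307664 + 9/(-306)) = sqrt(5649307664 + 9*(-1/306)) = sqrt(5649307664 - 1/34) = sqrt(192076460575/34) = 5*sqrt(261223986382)/34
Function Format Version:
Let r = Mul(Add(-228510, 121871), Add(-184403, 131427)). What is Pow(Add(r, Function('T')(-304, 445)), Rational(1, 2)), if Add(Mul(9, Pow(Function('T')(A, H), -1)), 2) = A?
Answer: Mul(Rational(5, 34), Pow(261223986382, Rational(1, 2))) ≈ 75162.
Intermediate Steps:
Function('T')(A, H) = Mul(9, Pow(Add(-2, A), -1))
r = 5649307664 (r = Mul(-106639, -52976) = 5649307664)
Pow(Add(r, Function('T')(-304, 445)), Rational(1, 2)) = Pow(Add(5649307664, Mul(9, Pow(Add(-2, -304), -1))), Rational(1, 2)) = Pow(Add(5649307664, Mul(9, Pow(-306, -1))), Rational(1, 2)) = Pow(Add(5649307664, Mul(9, Rational(-1, 306))), Rational(1, 2)) = Pow(Add(5649307664, Rational(-1, 34)), Rational(1, 2)) = Pow(Rational(192076460575, 34), Rational(1, 2)) = Mul(Rational(5, 34), Pow(261223986382, Rational(1, 2)))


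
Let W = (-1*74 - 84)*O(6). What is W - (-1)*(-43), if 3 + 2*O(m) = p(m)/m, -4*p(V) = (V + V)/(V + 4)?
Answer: 3959/20 ≈ 197.95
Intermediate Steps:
p(V) = -V/(2*(4 + V)) (p(V) = -(V + V)/(4*(V + 4)) = -2*V/(4*(4 + V)) = -V/(2*(4 + V)))
O(m) = -3/2 - 1/(2*(8 + 2*m)) (O(m) = -3/2 + ((-m/(8 + 2*m))/m)/2 = -3/2 + (-1/(8 + 2*m))/2 = -3/2 - 1/(2*(8 + 2*m)))
W = 4819/20 (W = (-1*74 - 84)*((-25 - 6*6)/(4*(4 + 6))) = (-74 - 84)*((¼)*(-25 - 36)/10) = -79*(-61)/(2*10) = -158*(-61/40) = 4819/20 ≈ 240.95)
W - (-1)*(-43) = 4819/20 - (-1)*(-43) = 4819/20 - 1*43 = 4819/20 - 43 = 3959/20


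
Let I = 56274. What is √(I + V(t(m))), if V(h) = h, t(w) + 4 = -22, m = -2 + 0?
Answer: 2*√14062 ≈ 237.17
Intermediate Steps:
m = -2
t(w) = -26 (t(w) = -4 - 22 = -26)
√(I + V(t(m))) = √(56274 - 26) = √56248 = 2*√14062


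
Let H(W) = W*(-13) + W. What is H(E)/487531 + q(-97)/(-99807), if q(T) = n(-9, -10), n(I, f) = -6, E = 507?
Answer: -201433534/16219668839 ≈ -0.012419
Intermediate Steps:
q(T) = -6
H(W) = -12*W (H(W) = -13*W + W = -12*W)
H(E)/487531 + q(-97)/(-99807) = -12*507/487531 - 6/(-99807) = -6084*1/487531 - 6*(-1/99807) = -6084/487531 + 2/33269 = -201433534/16219668839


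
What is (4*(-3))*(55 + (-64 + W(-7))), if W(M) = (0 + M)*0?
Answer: 108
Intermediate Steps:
W(M) = 0 (W(M) = M*0 = 0)
(4*(-3))*(55 + (-64 + W(-7))) = (4*(-3))*(55 + (-64 + 0)) = -12*(55 - 64) = -12*(-9) = 108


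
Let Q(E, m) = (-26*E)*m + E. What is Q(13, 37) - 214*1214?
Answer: -272289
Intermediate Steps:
Q(E, m) = E - 26*E*m (Q(E, m) = -26*E*m + E = E - 26*E*m)
Q(13, 37) - 214*1214 = 13*(1 - 26*37) - 214*1214 = 13*(1 - 962) - 259796 = 13*(-961) - 259796 = -12493 - 259796 = -272289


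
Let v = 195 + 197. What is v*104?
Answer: 40768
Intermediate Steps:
v = 392
v*104 = 392*104 = 40768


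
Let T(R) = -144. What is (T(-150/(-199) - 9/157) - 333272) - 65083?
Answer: -398499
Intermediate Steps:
(T(-150/(-199) - 9/157) - 333272) - 65083 = (-144 - 333272) - 65083 = -333416 - 65083 = -398499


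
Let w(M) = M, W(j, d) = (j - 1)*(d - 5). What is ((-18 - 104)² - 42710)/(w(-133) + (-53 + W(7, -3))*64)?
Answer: 27826/6597 ≈ 4.2180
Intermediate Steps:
W(j, d) = (-1 + j)*(-5 + d)
((-18 - 104)² - 42710)/(w(-133) + (-53 + W(7, -3))*64) = ((-18 - 104)² - 42710)/(-133 + (-53 + (5 - 1*(-3) - 5*7 - 3*7))*64) = ((-122)² - 42710)/(-133 + (-53 + (5 + 3 - 35 - 21))*64) = (14884 - 42710)/(-133 + (-53 - 48)*64) = -27826/(-133 - 101*64) = -27826/(-133 - 6464) = -27826/(-6597) = -27826*(-1/6597) = 27826/6597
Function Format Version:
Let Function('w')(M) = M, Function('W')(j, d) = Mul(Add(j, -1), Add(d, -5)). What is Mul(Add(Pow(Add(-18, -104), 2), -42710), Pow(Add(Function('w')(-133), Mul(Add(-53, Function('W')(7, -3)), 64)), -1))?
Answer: Rational(27826, 6597) ≈ 4.2180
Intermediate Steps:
Function('W')(j, d) = Mul(Add(-1, j), Add(-5, d))
Mul(Add(Pow(Add(-18, -104), 2), -42710), Pow(Add(Function('w')(-133), Mul(Add(-53, Function('W')(7, -3)), 64)), -1)) = Mul(Add(Pow(Add(-18, -104), 2), -42710), Pow(Add(-133, Mul(Add(-53, Add(5, Mul(-1, -3), Mul(-5, 7), Mul(-3, 7))), 64)), -1)) = Mul(Add(Pow(-122, 2), -42710), Pow(Add(-133, Mul(Add(-53, Add(5, 3, -35, -21)), 64)), -1)) = Mul(Add(14884, -42710), Pow(Add(-133, Mul(Add(-53, -48), 64)), -1)) = Mul(-27826, Pow(Add(-133, Mul(-101, 64)), -1)) = Mul(-27826, Pow(Add(-133, -6464), -1)) = Mul(-27826, Pow(-6597, -1)) = Mul(-27826, Rational(-1, 6597)) = Rational(27826, 6597)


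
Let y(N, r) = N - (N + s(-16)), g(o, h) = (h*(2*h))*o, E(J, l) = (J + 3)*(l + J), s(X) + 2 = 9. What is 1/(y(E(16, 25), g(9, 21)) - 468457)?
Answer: -1/468464 ≈ -2.1346e-6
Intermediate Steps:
s(X) = 7 (s(X) = -2 + 9 = 7)
E(J, l) = (3 + J)*(J + l)
g(o, h) = 2*o*h**2 (g(o, h) = (2*h**2)*o = 2*o*h**2)
y(N, r) = -7 (y(N, r) = N - (N + 7) = N - (7 + N) = N + (-7 - N) = -7)
1/(y(E(16, 25), g(9, 21)) - 468457) = 1/(-7 - 468457) = 1/(-468464) = -1/468464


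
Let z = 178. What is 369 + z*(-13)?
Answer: -1945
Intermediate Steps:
369 + z*(-13) = 369 + 178*(-13) = 369 - 2314 = -1945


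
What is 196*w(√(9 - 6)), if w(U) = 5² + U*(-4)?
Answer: 4900 - 784*√3 ≈ 3542.1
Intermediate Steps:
w(U) = 25 - 4*U
196*w(√(9 - 6)) = 196*(25 - 4*√(9 - 6)) = 196*(25 - 4*√3) = 4900 - 784*√3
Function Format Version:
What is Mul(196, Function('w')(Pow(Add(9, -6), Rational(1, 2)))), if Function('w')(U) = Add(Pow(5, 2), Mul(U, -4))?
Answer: Add(4900, Mul(-784, Pow(3, Rational(1, 2)))) ≈ 3542.1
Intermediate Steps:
Function('w')(U) = Add(25, Mul(-4, U))
Mul(196, Function('w')(Pow(Add(9, -6), Rational(1, 2)))) = Mul(196, Add(25, Mul(-4, Pow(Add(9, -6), Rational(1, 2))))) = Mul(196, Add(25, Mul(-4, Pow(3, Rational(1, 2))))) = Add(4900, Mul(-784, Pow(3, Rational(1, 2))))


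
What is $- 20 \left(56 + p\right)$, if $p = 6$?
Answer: $-1240$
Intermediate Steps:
$- 20 \left(56 + p\right) = - 20 \left(56 + 6\right) = \left(-20\right) 62 = -1240$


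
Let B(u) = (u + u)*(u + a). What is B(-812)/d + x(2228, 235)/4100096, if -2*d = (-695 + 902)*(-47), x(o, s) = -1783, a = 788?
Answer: 106531112195/13296611328 ≈ 8.0119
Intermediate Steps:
B(u) = 2*u*(788 + u) (B(u) = (u + u)*(u + 788) = (2*u)*(788 + u) = 2*u*(788 + u))
d = 9729/2 (d = -(-695 + 902)*(-47)/2 = -207*(-47)/2 = -½*(-9729) = 9729/2 ≈ 4864.5)
B(-812)/d + x(2228, 235)/4100096 = (2*(-812)*(788 - 812))/(9729/2) - 1783/4100096 = (2*(-812)*(-24))*(2/9729) - 1783*1/4100096 = 38976*(2/9729) - 1783/4100096 = 25984/3243 - 1783/4100096 = 106531112195/13296611328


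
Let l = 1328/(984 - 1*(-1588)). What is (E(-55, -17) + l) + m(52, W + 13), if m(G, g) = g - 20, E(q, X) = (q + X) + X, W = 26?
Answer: -44678/643 ≈ -69.484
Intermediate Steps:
l = 332/643 (l = 1328/(984 + 1588) = 1328/2572 = 1328*(1/2572) = 332/643 ≈ 0.51633)
E(q, X) = q + 2*X (E(q, X) = (X + q) + X = q + 2*X)
m(G, g) = -20 + g
(E(-55, -17) + l) + m(52, W + 13) = ((-55 + 2*(-17)) + 332/643) + (-20 + (26 + 13)) = ((-55 - 34) + 332/643) + (-20 + 39) = (-89 + 332/643) + 19 = -56895/643 + 19 = -44678/643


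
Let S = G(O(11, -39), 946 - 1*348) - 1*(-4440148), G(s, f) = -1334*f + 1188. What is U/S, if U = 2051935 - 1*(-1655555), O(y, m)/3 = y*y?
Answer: 1853745/1821802 ≈ 1.0175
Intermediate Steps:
O(y, m) = 3*y² (O(y, m) = 3*(y*y) = 3*y²)
G(s, f) = 1188 - 1334*f
U = 3707490 (U = 2051935 + 1655555 = 3707490)
S = 3643604 (S = (1188 - 1334*(946 - 1*348)) - 1*(-4440148) = (1188 - 1334*(946 - 348)) + 4440148 = (1188 - 1334*598) + 4440148 = (1188 - 797732) + 4440148 = -796544 + 4440148 = 3643604)
U/S = 3707490/3643604 = 3707490*(1/3643604) = 1853745/1821802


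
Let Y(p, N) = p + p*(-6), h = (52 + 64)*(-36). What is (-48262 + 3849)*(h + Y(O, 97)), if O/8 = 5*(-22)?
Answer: -9948512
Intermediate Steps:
O = -880 (O = 8*(5*(-22)) = 8*(-110) = -880)
h = -4176 (h = 116*(-36) = -4176)
Y(p, N) = -5*p (Y(p, N) = p - 6*p = -5*p)
(-48262 + 3849)*(h + Y(O, 97)) = (-48262 + 3849)*(-4176 - 5*(-880)) = -44413*(-4176 + 4400) = -44413*224 = -9948512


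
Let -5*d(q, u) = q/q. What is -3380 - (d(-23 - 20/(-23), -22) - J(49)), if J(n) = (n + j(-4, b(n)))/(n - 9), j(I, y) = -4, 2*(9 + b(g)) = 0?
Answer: -135147/40 ≈ -3378.7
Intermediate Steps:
b(g) = -9 (b(g) = -9 + (½)*0 = -9 + 0 = -9)
J(n) = (-4 + n)/(-9 + n) (J(n) = (n - 4)/(n - 9) = (-4 + n)/(-9 + n))
d(q, u) = -⅕ (d(q, u) = -q/(5*q) = -⅕*1 = -⅕)
-3380 - (d(-23 - 20/(-23), -22) - J(49)) = -3380 - (-⅕ - (-4 + 49)/(-9 + 49)) = -3380 - (-⅕ - 45/40) = -3380 - (-⅕ - 1*9/8) = -3380 - (-⅕ - 9/8) = -3380 - 1*(-53/40) = -3380 + 53/40 = -135147/40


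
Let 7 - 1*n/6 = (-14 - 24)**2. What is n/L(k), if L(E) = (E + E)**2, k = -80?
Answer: -4311/12800 ≈ -0.33680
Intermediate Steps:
L(E) = 4*E**2 (L(E) = (2*E)**2 = 4*E**2)
n = -8622 (n = 42 - 6*(-14 - 24)**2 = 42 - 6*(-38)**2 = 42 - 6*1444 = 42 - 8664 = -8622)
n/L(k) = -8622/(4*(-80)**2) = -8622/(4*6400) = -8622/25600 = -8622*1/25600 = -4311/12800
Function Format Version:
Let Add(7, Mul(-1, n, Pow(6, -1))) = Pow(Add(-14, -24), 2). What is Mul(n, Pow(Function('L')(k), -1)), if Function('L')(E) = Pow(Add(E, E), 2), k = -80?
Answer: Rational(-4311, 12800) ≈ -0.33680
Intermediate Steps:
Function('L')(E) = Mul(4, Pow(E, 2)) (Function('L')(E) = Pow(Mul(2, E), 2) = Mul(4, Pow(E, 2)))
n = -8622 (n = Add(42, Mul(-6, Pow(Add(-14, -24), 2))) = Add(42, Mul(-6, Pow(-38, 2))) = Add(42, Mul(-6, 1444)) = Add(42, -8664) = -8622)
Mul(n, Pow(Function('L')(k), -1)) = Mul(-8622, Pow(Mul(4, Pow(-80, 2)), -1)) = Mul(-8622, Pow(Mul(4, 6400), -1)) = Mul(-8622, Pow(25600, -1)) = Mul(-8622, Rational(1, 25600)) = Rational(-4311, 12800)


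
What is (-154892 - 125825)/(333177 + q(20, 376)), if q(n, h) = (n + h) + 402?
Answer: -280717/333975 ≈ -0.84053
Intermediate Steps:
q(n, h) = 402 + h + n (q(n, h) = (h + n) + 402 = 402 + h + n)
(-154892 - 125825)/(333177 + q(20, 376)) = (-154892 - 125825)/(333177 + (402 + 376 + 20)) = -280717/(333177 + 798) = -280717/333975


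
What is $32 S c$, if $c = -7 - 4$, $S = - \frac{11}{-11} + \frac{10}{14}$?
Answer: $- \frac{4224}{7} \approx -603.43$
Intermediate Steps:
$S = \frac{12}{7}$ ($S = \left(-11\right) \left(- \frac{1}{11}\right) + 10 \cdot \frac{1}{14} = 1 + \frac{5}{7} = \frac{12}{7} \approx 1.7143$)
$c = -11$
$32 S c = 32 \cdot \frac{12}{7} \left(-11\right) = \frac{384}{7} \left(-11\right) = - \frac{4224}{7}$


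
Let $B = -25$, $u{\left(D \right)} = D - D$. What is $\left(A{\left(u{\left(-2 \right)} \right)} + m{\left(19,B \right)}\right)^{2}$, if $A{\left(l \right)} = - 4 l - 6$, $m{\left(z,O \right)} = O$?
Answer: $961$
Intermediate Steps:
$u{\left(D \right)} = 0$
$A{\left(l \right)} = -6 - 4 l$
$\left(A{\left(u{\left(-2 \right)} \right)} + m{\left(19,B \right)}\right)^{2} = \left(\left(-6 - 0\right) - 25\right)^{2} = \left(\left(-6 + 0\right) - 25\right)^{2} = \left(-6 - 25\right)^{2} = \left(-31\right)^{2} = 961$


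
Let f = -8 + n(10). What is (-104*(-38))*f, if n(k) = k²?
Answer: 363584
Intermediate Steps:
f = 92 (f = -8 + 10² = -8 + 100 = 92)
(-104*(-38))*f = -104*(-38)*92 = 3952*92 = 363584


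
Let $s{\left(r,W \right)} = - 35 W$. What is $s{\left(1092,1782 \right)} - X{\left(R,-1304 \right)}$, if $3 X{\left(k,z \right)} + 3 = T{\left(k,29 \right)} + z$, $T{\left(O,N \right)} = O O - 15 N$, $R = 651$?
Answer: $- \frac{609169}{3} \approx -2.0306 \cdot 10^{5}$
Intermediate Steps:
$T{\left(O,N \right)} = O^{2} - 15 N$
$X{\left(k,z \right)} = -146 + \frac{z}{3} + \frac{k^{2}}{3}$ ($X{\left(k,z \right)} = -1 + \frac{\left(k^{2} - 435\right) + z}{3} = -1 + \frac{\left(-435 + k^{2}\right) + z}{3} = -1 + \frac{-435 + z + k^{2}}{3} = -1 + \left(-145 + \frac{z}{3} + \frac{k^{2}}{3}\right) = -146 + \frac{z}{3} + \frac{k^{2}}{3}$)
$s{\left(1092,1782 \right)} - X{\left(R,-1304 \right)} = \left(-35\right) 1782 - \left(-146 + \frac{1}{3} \left(-1304\right) + \frac{651^{2}}{3}\right) = -62370 - \left(-146 - \frac{1304}{3} + \frac{1}{3} \cdot 423801\right) = -62370 - \left(-146 - \frac{1304}{3} + 141267\right) = -62370 - \frac{422059}{3} = - \frac{609169}{3}$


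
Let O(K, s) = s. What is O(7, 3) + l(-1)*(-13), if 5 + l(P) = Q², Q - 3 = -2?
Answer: 55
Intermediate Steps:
Q = 1 (Q = 3 - 2 = 1)
l(P) = -4 (l(P) = -5 + 1² = -5 + 1 = -4)
O(7, 3) + l(-1)*(-13) = 3 - 4*(-13) = 3 + 52 = 55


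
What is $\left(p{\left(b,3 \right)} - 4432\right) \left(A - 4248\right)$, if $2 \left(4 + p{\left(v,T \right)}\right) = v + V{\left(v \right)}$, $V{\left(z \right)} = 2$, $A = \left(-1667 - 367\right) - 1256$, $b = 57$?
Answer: $33216197$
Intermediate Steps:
$A = -3290$ ($A = -2034 - 1256 = -3290$)
$p{\left(v,T \right)} = -3 + \frac{v}{2}$ ($p{\left(v,T \right)} = -4 + \frac{v + 2}{2} = -4 + \frac{2 + v}{2} = -4 + \left(1 + \frac{v}{2}\right) = -3 + \frac{v}{2}$)
$\left(p{\left(b,3 \right)} - 4432\right) \left(A - 4248\right) = \left(\left(-3 + \frac{1}{2} \cdot 57\right) - 4432\right) \left(-3290 - 4248\right) = \left(\left(-3 + \frac{57}{2}\right) - 4432\right) \left(-7538\right) = \left(\frac{51}{2} - 4432\right) \left(-7538\right) = \left(- \frac{8813}{2}\right) \left(-7538\right) = 33216197$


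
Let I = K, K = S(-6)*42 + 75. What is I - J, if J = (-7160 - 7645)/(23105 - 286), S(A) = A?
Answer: -4024158/22819 ≈ -176.35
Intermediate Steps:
J = -14805/22819 ≈ -0.64880
K = -177 (K = -6*42 + 75 = -252 + 75 = -177)
I = -177
I - J = -177 - 1*(-14805/22819) = -177 + 14805/22819 = -4024158/22819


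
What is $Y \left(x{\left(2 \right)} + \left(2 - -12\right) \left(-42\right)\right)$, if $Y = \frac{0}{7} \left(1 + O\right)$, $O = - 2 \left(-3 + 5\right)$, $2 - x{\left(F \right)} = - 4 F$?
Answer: $0$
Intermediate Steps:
$x{\left(F \right)} = 2 + 4 F$ ($x{\left(F \right)} = 2 - - 4 F = 2 + 4 F$)
$O = -4$ ($O = \left(-2\right) 2 = -4$)
$Y = 0$ ($Y = \frac{0}{7} \left(1 - 4\right) = 0 \cdot \frac{1}{7} \left(-3\right) = 0 \left(-3\right) = 0$)
$Y \left(x{\left(2 \right)} + \left(2 - -12\right) \left(-42\right)\right) = 0 \left(\left(2 + 4 \cdot 2\right) + \left(2 - -12\right) \left(-42\right)\right) = 0 \left(\left(2 + 8\right) + \left(2 + 12\right) \left(-42\right)\right) = 0 \left(10 + 14 \left(-42\right)\right) = 0 \left(10 - 588\right) = 0 \left(-578\right) = 0$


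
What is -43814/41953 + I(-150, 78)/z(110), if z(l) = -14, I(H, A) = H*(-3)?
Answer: -9746123/293671 ≈ -33.187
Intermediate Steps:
I(H, A) = -3*H
-43814/41953 + I(-150, 78)/z(110) = -43814/41953 - 3*(-150)/(-14) = -43814*1/41953 + 450*(-1/14) = -43814/41953 - 225/7 = -9746123/293671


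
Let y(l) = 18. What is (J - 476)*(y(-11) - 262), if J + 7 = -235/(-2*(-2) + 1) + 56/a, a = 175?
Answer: 3231048/25 ≈ 1.2924e+5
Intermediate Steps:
J = -1342/25 (J = -7 + (-235/(-2*(-2) + 1) + 56/175) = -7 + (-235/(4 + 1) + 56*(1/175)) = -7 + (-235/5 + 8/25) = -7 + (-235*⅕ + 8/25) = -7 + (-47 + 8/25) = -7 - 1167/25 = -1342/25 ≈ -53.680)
(J - 476)*(y(-11) - 262) = (-1342/25 - 476)*(18 - 262) = -13242/25*(-244) = 3231048/25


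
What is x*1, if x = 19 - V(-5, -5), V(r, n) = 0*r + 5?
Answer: 14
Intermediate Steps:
V(r, n) = 5 (V(r, n) = 0 + 5 = 5)
x = 14 (x = 19 - 1*5 = 19 - 5 = 14)
x*1 = 14*1 = 14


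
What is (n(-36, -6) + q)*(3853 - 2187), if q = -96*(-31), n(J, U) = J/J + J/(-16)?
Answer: 9926861/2 ≈ 4.9634e+6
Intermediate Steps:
n(J, U) = 1 - J/16 (n(J, U) = 1 + J*(-1/16) = 1 - J/16)
q = 2976
(n(-36, -6) + q)*(3853 - 2187) = ((1 - 1/16*(-36)) + 2976)*(3853 - 2187) = ((1 + 9/4) + 2976)*1666 = (13/4 + 2976)*1666 = (11917/4)*1666 = 9926861/2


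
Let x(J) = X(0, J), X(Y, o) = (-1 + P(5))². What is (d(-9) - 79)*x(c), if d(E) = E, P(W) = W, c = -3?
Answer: -1408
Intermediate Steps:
X(Y, o) = 16 (X(Y, o) = (-1 + 5)² = 4² = 16)
x(J) = 16
(d(-9) - 79)*x(c) = (-9 - 79)*16 = -88*16 = -1408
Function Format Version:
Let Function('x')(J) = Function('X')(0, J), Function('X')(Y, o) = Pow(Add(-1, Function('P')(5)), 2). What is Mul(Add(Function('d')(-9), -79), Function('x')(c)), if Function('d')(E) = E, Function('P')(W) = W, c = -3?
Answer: -1408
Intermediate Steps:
Function('X')(Y, o) = 16 (Function('X')(Y, o) = Pow(Add(-1, 5), 2) = Pow(4, 2) = 16)
Function('x')(J) = 16
Mul(Add(Function('d')(-9), -79), Function('x')(c)) = Mul(Add(-9, -79), 16) = Mul(-88, 16) = -1408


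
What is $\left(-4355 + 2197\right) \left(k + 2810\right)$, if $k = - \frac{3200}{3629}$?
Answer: $- \frac{21999277820}{3629} \approx -6.0621 \cdot 10^{6}$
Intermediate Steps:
$k = - \frac{3200}{3629}$ ($k = \left(-3200\right) \frac{1}{3629} = - \frac{3200}{3629} \approx -0.88179$)
$\left(-4355 + 2197\right) \left(k + 2810\right) = \left(-4355 + 2197\right) \left(- \frac{3200}{3629} + 2810\right) = \left(-2158\right) \frac{10194290}{3629} = - \frac{21999277820}{3629}$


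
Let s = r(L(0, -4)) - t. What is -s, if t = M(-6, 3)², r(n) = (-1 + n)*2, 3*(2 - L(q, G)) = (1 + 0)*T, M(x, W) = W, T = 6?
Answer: 11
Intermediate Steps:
L(q, G) = 0 (L(q, G) = 2 - (1 + 0)*6/3 = 2 - 6/3 = 2 - ⅓*6 = 2 - 2 = 0)
r(n) = -2 + 2*n
t = 9 (t = 3² = 9)
s = -11 (s = (-2 + 2*0) - 1*9 = (-2 + 0) - 9 = -2 - 9 = -11)
-s = -1*(-11) = 11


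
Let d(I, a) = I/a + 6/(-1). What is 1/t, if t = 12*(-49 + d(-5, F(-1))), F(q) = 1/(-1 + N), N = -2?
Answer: -1/480 ≈ -0.0020833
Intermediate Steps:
F(q) = -⅓ (F(q) = 1/(-1 - 2) = 1/(-3) = -⅓)
d(I, a) = -6 + I/a (d(I, a) = I/a + 6*(-1) = I/a - 6 = -6 + I/a)
t = -480 (t = 12*(-49 + (-6 - 5/(-⅓))) = 12*(-49 + (-6 - 5*(-3))) = 12*(-49 + (-6 + 15)) = 12*(-49 + 9) = 12*(-40) = -480)
1/t = 1/(-480) = -1/480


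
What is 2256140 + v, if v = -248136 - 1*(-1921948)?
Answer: 3929952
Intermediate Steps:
v = 1673812 (v = -248136 + 1921948 = 1673812)
2256140 + v = 2256140 + 1673812 = 3929952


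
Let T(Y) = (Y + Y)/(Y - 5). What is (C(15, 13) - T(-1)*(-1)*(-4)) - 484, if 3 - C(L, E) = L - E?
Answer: -1453/3 ≈ -484.33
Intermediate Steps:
C(L, E) = 3 + E - L (C(L, E) = 3 - (L - E) = 3 + (E - L) = 3 + E - L)
T(Y) = 2*Y/(-5 + Y) (T(Y) = (2*Y)/(-5 + Y) = 2*Y/(-5 + Y))
(C(15, 13) - T(-1)*(-1)*(-4)) - 484 = ((3 + 13 - 1*15) - (2*(-1)/(-5 - 1))*(-1)*(-4)) - 484 = ((3 + 13 - 15) - (2*(-1)/(-6))*(-1)*(-4)) - 484 = (1 - (2*(-1)*(-⅙))*(-1)*(-4)) - 484 = (1 - (⅓)*(-1)*(-4)) - 484 = (1 - (-1)*(-4)/3) - 484 = (1 - 1*4/3) - 484 = (1 - 4/3) - 484 = -⅓ - 484 = -1453/3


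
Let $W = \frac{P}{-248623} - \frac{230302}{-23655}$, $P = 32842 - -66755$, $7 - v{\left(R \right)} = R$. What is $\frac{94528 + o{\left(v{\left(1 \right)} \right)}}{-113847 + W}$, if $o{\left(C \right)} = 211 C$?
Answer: $- \frac{281690737882305}{334749731455972} \approx -0.8415$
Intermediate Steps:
$v{\left(R \right)} = 7 - R$
$P = 99597$ ($P = 32842 + 66755 = 99597$)
$W = \frac{54902407111}{5881177065}$ ($W = \frac{99597}{-248623} - \frac{230302}{-23655} = 99597 \left(- \frac{1}{248623}\right) - - \frac{230302}{23655} = - \frac{99597}{248623} + \frac{230302}{23655} = \frac{54902407111}{5881177065} \approx 9.3353$)
$\frac{94528 + o{\left(v{\left(1 \right)} \right)}}{-113847 + W} = \frac{94528 + 211 \left(7 - 1\right)}{-113847 + \frac{54902407111}{5881177065}} = \frac{94528 + 211 \left(7 - 1\right)}{- \frac{669499462911944}{5881177065}} = \left(94528 + 211 \cdot 6\right) \left(- \frac{5881177065}{669499462911944}\right) = \left(94528 + 1266\right) \left(- \frac{5881177065}{669499462911944}\right) = 95794 \left(- \frac{5881177065}{669499462911944}\right) = - \frac{281690737882305}{334749731455972}$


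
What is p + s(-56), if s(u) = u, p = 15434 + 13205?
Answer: 28583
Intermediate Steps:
p = 28639
p + s(-56) = 28639 - 56 = 28583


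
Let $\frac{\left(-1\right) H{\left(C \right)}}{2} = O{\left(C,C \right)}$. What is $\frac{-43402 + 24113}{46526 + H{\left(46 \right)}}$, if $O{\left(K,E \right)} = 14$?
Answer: $- \frac{19289}{46498} \approx -0.41483$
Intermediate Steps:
$H{\left(C \right)} = -28$ ($H{\left(C \right)} = \left(-2\right) 14 = -28$)
$\frac{-43402 + 24113}{46526 + H{\left(46 \right)}} = \frac{-43402 + 24113}{46526 - 28} = - \frac{19289}{46498}$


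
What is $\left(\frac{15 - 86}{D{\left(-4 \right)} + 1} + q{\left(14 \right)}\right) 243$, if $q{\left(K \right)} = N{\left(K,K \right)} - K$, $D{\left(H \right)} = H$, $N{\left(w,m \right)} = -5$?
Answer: $1134$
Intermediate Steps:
$q{\left(K \right)} = -5 - K$
$\left(\frac{15 - 86}{D{\left(-4 \right)} + 1} + q{\left(14 \right)}\right) 243 = \left(\frac{15 - 86}{-4 + 1} - 19\right) 243 = \left(\frac{15 - 86}{-3} - 19\right) 243 = \left(\left(- \frac{1}{3}\right) \left(-71\right) - 19\right) 243 = \left(\frac{71}{3} - 19\right) 243 = \frac{14}{3} \cdot 243 = 1134$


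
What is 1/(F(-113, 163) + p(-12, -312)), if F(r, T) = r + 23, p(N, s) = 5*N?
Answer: -1/150 ≈ -0.0066667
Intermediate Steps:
F(r, T) = 23 + r
1/(F(-113, 163) + p(-12, -312)) = 1/((23 - 113) + 5*(-12)) = 1/(-90 - 60) = 1/(-150) = -1/150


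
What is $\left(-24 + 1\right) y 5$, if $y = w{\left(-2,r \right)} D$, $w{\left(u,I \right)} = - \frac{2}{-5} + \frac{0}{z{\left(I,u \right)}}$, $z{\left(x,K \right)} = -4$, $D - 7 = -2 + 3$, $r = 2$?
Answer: $-368$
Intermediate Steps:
$D = 8$ ($D = 7 + \left(-2 + 3\right) = 7 + 1 = 8$)
$w{\left(u,I \right)} = \frac{2}{5}$ ($w{\left(u,I \right)} = - \frac{2}{-5} + \frac{0}{-4} = \left(-2\right) \left(- \frac{1}{5}\right) + 0 \left(- \frac{1}{4}\right) = \frac{2}{5} + 0 = \frac{2}{5}$)
$y = \frac{16}{5}$ ($y = \frac{2}{5} \cdot 8 = \frac{16}{5} \approx 3.2$)
$\left(-24 + 1\right) y 5 = \left(-24 + 1\right) \frac{16}{5} \cdot 5 = \left(-23\right) \frac{16}{5} \cdot 5 = \left(- \frac{368}{5}\right) 5 = -368$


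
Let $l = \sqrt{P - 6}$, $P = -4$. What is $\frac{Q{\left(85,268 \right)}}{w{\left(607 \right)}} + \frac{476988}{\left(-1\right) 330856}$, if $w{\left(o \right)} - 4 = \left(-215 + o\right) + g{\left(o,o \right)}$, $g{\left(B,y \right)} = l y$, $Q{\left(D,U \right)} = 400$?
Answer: $\frac{- 72382929 \sqrt{10} + 14136212 i}{82714 \left(- 396 i + 607 \sqrt{10}\right)} \approx -1.4004 - 0.19988 i$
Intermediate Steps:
$l = i \sqrt{10}$ ($l = \sqrt{-4 - 6} = \sqrt{-10} = i \sqrt{10} \approx 3.1623 i$)
$g{\left(B,y \right)} = i y \sqrt{10}$ ($g{\left(B,y \right)} = i \sqrt{10} y = i y \sqrt{10}$)
$w{\left(o \right)} = -211 + o + i o \sqrt{10}$ ($w{\left(o \right)} = 4 + \left(\left(-215 + o\right) + i o \sqrt{10}\right) = 4 + \left(-215 + o + i o \sqrt{10}\right) = -211 + o + i o \sqrt{10}$)
$\frac{Q{\left(85,268 \right)}}{w{\left(607 \right)}} + \frac{476988}{\left(-1\right) 330856} = \frac{400}{-211 + 607 + i 607 \sqrt{10}} + \frac{476988}{\left(-1\right) 330856} = \frac{400}{-211 + 607 + 607 i \sqrt{10}} + \frac{476988}{-330856} = \frac{400}{396 + 607 i \sqrt{10}} + 476988 \left(- \frac{1}{330856}\right) = \frac{400}{396 + 607 i \sqrt{10}} - \frac{119247}{82714} = - \frac{119247}{82714} + \frac{400}{396 + 607 i \sqrt{10}}$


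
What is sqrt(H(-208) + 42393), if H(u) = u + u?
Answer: sqrt(41977) ≈ 204.88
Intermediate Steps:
H(u) = 2*u
sqrt(H(-208) + 42393) = sqrt(2*(-208) + 42393) = sqrt(-416 + 42393) = sqrt(41977)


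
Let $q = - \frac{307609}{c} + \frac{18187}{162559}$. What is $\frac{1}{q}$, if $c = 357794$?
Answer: $- \frac{58162634846}{43497411953} \approx -1.3372$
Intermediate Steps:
$q = - \frac{43497411953}{58162634846}$ ($q = - \frac{307609}{357794} + \frac{18187}{162559} = - \frac{43497411953}{58162634846} \approx -0.74786$)
$\frac{1}{q} = \frac{1}{- \frac{43497411953}{58162634846}} = - \frac{58162634846}{43497411953}$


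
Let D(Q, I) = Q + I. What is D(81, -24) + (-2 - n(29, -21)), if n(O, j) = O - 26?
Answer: 52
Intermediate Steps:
n(O, j) = -26 + O
D(Q, I) = I + Q
D(81, -24) + (-2 - n(29, -21)) = (-24 + 81) + (-2 - (-26 + 29)) = 57 + (-2 - 1*3) = 57 + (-2 - 3) = 57 - 5 = 52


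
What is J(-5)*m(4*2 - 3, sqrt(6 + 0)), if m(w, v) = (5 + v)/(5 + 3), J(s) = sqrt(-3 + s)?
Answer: I*sqrt(2)*(5 + sqrt(6))/4 ≈ 2.6338*I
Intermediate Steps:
m(w, v) = 5/8 + v/8 (m(w, v) = (5 + v)/8 = (5 + v)*(1/8) = 5/8 + v/8)
J(-5)*m(4*2 - 3, sqrt(6 + 0)) = sqrt(-3 - 5)*(5/8 + sqrt(6 + 0)/8) = sqrt(-8)*(5/8 + sqrt(6)/8) = (2*I*sqrt(2))*(5/8 + sqrt(6)/8) = 2*I*sqrt(2)*(5/8 + sqrt(6)/8)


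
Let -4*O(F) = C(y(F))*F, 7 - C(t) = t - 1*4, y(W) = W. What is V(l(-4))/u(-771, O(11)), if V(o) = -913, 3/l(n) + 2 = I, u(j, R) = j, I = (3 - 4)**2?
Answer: 913/771 ≈ 1.1842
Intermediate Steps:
I = 1 (I = (-1)**2 = 1)
C(t) = 11 - t (C(t) = 7 - (t - 1*4) = 7 - (t - 4) = 7 - (-4 + t) = 7 + (4 - t) = 11 - t)
O(F) = -F*(11 - F)/4 (O(F) = -(11 - F)*F/4 = -F*(11 - F)/4)
l(n) = -3 (l(n) = 3/(-2 + 1) = 3/(-1) = 3*(-1) = -3)
V(l(-4))/u(-771, O(11)) = -913/(-771) = -913*(-1/771) = 913/771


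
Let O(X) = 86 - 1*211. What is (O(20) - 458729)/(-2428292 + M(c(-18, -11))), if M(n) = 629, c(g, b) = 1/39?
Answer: 458854/2427663 ≈ 0.18901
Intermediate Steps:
c(g, b) = 1/39
O(X) = -125 (O(X) = 86 - 211 = -125)
(O(20) - 458729)/(-2428292 + M(c(-18, -11))) = (-125 - 458729)/(-2428292 + 629) = -458854/(-2427663) = -458854*(-1/2427663) = 458854/2427663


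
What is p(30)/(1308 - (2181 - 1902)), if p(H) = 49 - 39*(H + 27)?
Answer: -2174/1029 ≈ -2.1127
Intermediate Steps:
p(H) = -1004 - 39*H (p(H) = 49 - 39*(27 + H) = 49 - (1053 + 39*H) = 49 + (-1053 - 39*H) = -1004 - 39*H)
p(30)/(1308 - (2181 - 1902)) = (-1004 - 39*30)/(1308 - (2181 - 1902)) = (-1004 - 1170)/(1308 - 1*279) = -2174/(1308 - 279) = -2174/1029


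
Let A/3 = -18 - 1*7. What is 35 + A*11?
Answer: -790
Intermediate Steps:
A = -75 (A = 3*(-18 - 1*7) = 3*(-18 - 7) = 3*(-25) = -75)
35 + A*11 = 35 - 75*11 = 35 - 825 = -790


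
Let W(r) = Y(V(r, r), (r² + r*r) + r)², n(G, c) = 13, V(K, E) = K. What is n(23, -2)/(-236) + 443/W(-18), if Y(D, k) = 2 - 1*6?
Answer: 26085/944 ≈ 27.632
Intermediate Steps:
Y(D, k) = -4 (Y(D, k) = 2 - 6 = -4)
W(r) = 16 (W(r) = (-4)² = 16)
n(23, -2)/(-236) + 443/W(-18) = 13/(-236) + 443/16 = 13*(-1/236) + 443*(1/16) = -13/236 + 443/16 = 26085/944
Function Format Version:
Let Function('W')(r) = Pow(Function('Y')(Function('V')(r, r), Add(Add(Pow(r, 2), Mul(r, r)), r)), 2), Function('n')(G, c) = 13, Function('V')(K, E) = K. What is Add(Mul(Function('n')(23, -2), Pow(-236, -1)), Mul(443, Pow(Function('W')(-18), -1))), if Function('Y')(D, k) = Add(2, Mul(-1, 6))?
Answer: Rational(26085, 944) ≈ 27.632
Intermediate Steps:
Function('Y')(D, k) = -4 (Function('Y')(D, k) = Add(2, -6) = -4)
Function('W')(r) = 16 (Function('W')(r) = Pow(-4, 2) = 16)
Add(Mul(Function('n')(23, -2), Pow(-236, -1)), Mul(443, Pow(Function('W')(-18), -1))) = Add(Mul(13, Pow(-236, -1)), Mul(443, Pow(16, -1))) = Add(Mul(13, Rational(-1, 236)), Mul(443, Rational(1, 16))) = Add(Rational(-13, 236), Rational(443, 16)) = Rational(26085, 944)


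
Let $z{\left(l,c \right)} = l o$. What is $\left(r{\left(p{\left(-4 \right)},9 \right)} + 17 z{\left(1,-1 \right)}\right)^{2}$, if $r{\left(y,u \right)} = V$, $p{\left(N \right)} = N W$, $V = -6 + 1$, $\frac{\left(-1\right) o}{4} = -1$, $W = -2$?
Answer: $3969$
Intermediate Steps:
$o = 4$ ($o = \left(-4\right) \left(-1\right) = 4$)
$V = -5$
$p{\left(N \right)} = - 2 N$ ($p{\left(N \right)} = N \left(-2\right) = - 2 N$)
$r{\left(y,u \right)} = -5$
$z{\left(l,c \right)} = 4 l$ ($z{\left(l,c \right)} = l 4 = 4 l$)
$\left(r{\left(p{\left(-4 \right)},9 \right)} + 17 z{\left(1,-1 \right)}\right)^{2} = \left(-5 + 17 \cdot 4 \cdot 1\right)^{2} = \left(-5 + 17 \cdot 4\right)^{2} = \left(-5 + 68\right)^{2} = 63^{2} = 3969$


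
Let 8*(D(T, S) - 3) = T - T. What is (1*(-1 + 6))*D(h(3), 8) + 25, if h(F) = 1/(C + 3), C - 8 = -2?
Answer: 40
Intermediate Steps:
C = 6 (C = 8 - 2 = 6)
h(F) = ⅑ (h(F) = 1/(6 + 3) = 1/9 = ⅑)
D(T, S) = 3 (D(T, S) = 3 + (T - T)/8 = 3 + (⅛)*0 = 3 + 0 = 3)
(1*(-1 + 6))*D(h(3), 8) + 25 = (1*(-1 + 6))*3 + 25 = (1*5)*3 + 25 = 5*3 + 25 = 15 + 25 = 40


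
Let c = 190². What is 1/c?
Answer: 1/36100 ≈ 2.7701e-5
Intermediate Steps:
c = 36100
1/c = 1/36100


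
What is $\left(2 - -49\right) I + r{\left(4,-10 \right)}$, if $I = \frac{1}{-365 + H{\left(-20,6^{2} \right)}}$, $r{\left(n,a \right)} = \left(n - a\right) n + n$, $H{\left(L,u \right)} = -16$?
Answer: $\frac{7603}{127} \approx 59.866$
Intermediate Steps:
$r{\left(n,a \right)} = n + n \left(n - a\right)$ ($r{\left(n,a \right)} = n \left(n - a\right) + n = n + n \left(n - a\right)$)
$I = - \frac{1}{381}$ ($I = \frac{1}{-365 - 16} = \frac{1}{-381} = - \frac{1}{381} \approx -0.0026247$)
$\left(2 - -49\right) I + r{\left(4,-10 \right)} = \left(2 - -49\right) \left(- \frac{1}{381}\right) + 4 \left(1 + 4 - -10\right) = \left(2 + 49\right) \left(- \frac{1}{381}\right) + 4 \left(1 + 4 + 10\right) = 51 \left(- \frac{1}{381}\right) + 4 \cdot 15 = - \frac{17}{127} + 60 = \frac{7603}{127}$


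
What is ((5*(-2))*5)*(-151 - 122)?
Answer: 13650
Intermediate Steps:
((5*(-2))*5)*(-151 - 122) = -10*5*(-273) = -50*(-273) = 13650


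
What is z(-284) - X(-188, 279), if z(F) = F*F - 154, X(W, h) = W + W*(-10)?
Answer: 78810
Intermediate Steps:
X(W, h) = -9*W (X(W, h) = W - 10*W = -9*W)
z(F) = -154 + F**2 (z(F) = F**2 - 154 = -154 + F**2)
z(-284) - X(-188, 279) = (-154 + (-284)**2) - (-9)*(-188) = (-154 + 80656) - 1*1692 = 80502 - 1692 = 78810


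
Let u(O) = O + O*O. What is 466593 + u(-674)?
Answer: 920195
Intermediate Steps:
u(O) = O + O²
466593 + u(-674) = 466593 - 674*(1 - 674) = 466593 - 674*(-673) = 466593 + 453602 = 920195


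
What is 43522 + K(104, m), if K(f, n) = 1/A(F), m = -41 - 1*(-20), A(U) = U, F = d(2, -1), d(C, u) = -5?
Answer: 217609/5 ≈ 43522.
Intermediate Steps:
F = -5
m = -21 (m = -41 + 20 = -21)
K(f, n) = -⅕ (K(f, n) = 1/(-5) = -⅕)
43522 + K(104, m) = 43522 - ⅕ = 217609/5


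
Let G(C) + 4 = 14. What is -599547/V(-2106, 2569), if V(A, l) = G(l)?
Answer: -599547/10 ≈ -59955.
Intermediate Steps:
G(C) = 10 (G(C) = -4 + 14 = 10)
V(A, l) = 10
-599547/V(-2106, 2569) = -599547/10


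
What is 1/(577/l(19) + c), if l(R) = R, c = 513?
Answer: 19/10324 ≈ 0.0018404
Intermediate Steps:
1/(577/l(19) + c) = 1/(577/19 + 513) = 1/(10324/19) = 19/10324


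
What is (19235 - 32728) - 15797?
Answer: -29290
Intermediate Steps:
(19235 - 32728) - 15797 = -13493 - 15797 = -29290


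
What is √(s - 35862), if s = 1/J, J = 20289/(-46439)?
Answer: I*√14763302150973/20289 ≈ 189.38*I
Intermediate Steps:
J = -20289/46439 (J = 20289*(-1/46439) = -20289/46439 ≈ -0.43690)
s = -46439/20289 (s = 1/(-20289/46439) = -46439/20289 ≈ -2.2889)
√(s - 35862) = √(-46439/20289 - 35862) = √(-727650557/20289) = I*√14763302150973/20289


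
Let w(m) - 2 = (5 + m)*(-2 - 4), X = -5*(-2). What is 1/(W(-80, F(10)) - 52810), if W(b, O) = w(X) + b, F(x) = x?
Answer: -1/52978 ≈ -1.8876e-5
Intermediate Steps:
X = 10
w(m) = -28 - 6*m (w(m) = 2 + (5 + m)*(-2 - 4) = 2 + (5 + m)*(-6) = 2 + (-30 - 6*m) = -28 - 6*m)
W(b, O) = -88 + b (W(b, O) = (-28 - 6*10) + b = (-28 - 60) + b = -88 + b)
1/(W(-80, F(10)) - 52810) = 1/((-88 - 80) - 52810) = 1/(-168 - 52810) = 1/(-52978) = -1/52978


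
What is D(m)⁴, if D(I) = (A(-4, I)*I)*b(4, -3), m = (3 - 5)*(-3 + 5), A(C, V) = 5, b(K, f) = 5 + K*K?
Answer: 31116960000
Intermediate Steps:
b(K, f) = 5 + K²
m = -4 (m = -2*2 = -4)
D(I) = 105*I (D(I) = (5*I)*(5 + 4²) = (5*I)*(5 + 16) = (5*I)*21 = 105*I)
D(m)⁴ = (105*(-4))⁴ = (-420)⁴ = 31116960000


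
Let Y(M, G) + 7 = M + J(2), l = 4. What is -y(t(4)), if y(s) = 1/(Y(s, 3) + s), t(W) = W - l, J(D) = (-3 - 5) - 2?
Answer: 1/17 ≈ 0.058824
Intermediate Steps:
J(D) = -10 (J(D) = -8 - 2 = -10)
t(W) = -4 + W (t(W) = W - 1*4 = W - 4 = -4 + W)
Y(M, G) = -17 + M (Y(M, G) = -7 + (M - 10) = -7 + (-10 + M) = -17 + M)
y(s) = 1/(-17 + 2*s) (y(s) = 1/((-17 + s) + s) = 1/(-17 + 2*s))
-y(t(4)) = -1/(-17 + 2*(-4 + 4)) = -1/(-17 + 2*0) = -1/(-17 + 0) = -1/(-17) = -1*(-1/17) = 1/17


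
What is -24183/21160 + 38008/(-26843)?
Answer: -1453393549/567997880 ≈ -2.5588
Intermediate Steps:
-24183/21160 + 38008/(-26843) = -24183*1/21160 + 38008*(-1/26843) = -24183/21160 - 38008/26843 = -1453393549/567997880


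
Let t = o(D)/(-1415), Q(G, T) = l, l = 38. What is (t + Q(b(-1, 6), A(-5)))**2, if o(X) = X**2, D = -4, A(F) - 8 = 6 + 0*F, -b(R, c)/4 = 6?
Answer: 2889492516/2002225 ≈ 1443.1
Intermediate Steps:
b(R, c) = -24 (b(R, c) = -4*6 = -24)
A(F) = 14 (A(F) = 8 + (6 + 0*F) = 8 + (6 + 0) = 8 + 6 = 14)
Q(G, T) = 38
t = -16/1415 (t = (-4)**2/(-1415) = 16*(-1/1415) = -16/1415 ≈ -0.011307)
(t + Q(b(-1, 6), A(-5)))**2 = (-16/1415 + 38)**2 = (53754/1415)**2 = 2889492516/2002225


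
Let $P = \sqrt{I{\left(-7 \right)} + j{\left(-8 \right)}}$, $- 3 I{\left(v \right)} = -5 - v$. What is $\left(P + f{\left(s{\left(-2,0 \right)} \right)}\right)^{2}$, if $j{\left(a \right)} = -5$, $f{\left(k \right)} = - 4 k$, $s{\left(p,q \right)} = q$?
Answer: $- \frac{17}{3} \approx -5.6667$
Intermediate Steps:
$I{\left(v \right)} = \frac{5}{3} + \frac{v}{3}$ ($I{\left(v \right)} = - \frac{-5 - v}{3} = \frac{5}{3} + \frac{v}{3}$)
$P = \frac{i \sqrt{51}}{3}$ ($P = \sqrt{\left(\frac{5}{3} + \frac{1}{3} \left(-7\right)\right) - 5} = \sqrt{\left(\frac{5}{3} - \frac{7}{3}\right) - 5} = \sqrt{- \frac{2}{3} - 5} = \sqrt{- \frac{17}{3}} = \frac{i \sqrt{51}}{3} \approx 2.3805 i$)
$\left(P + f{\left(s{\left(-2,0 \right)} \right)}\right)^{2} = \left(\frac{i \sqrt{51}}{3} - 0\right)^{2} = \left(\frac{i \sqrt{51}}{3} + 0\right)^{2} = \left(\frac{i \sqrt{51}}{3}\right)^{2} = - \frac{17}{3}$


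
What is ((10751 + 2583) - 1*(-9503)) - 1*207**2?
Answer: -20012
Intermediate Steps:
((10751 + 2583) - 1*(-9503)) - 1*207**2 = (13334 + 9503) - 1*42849 = 22837 - 42849 = -20012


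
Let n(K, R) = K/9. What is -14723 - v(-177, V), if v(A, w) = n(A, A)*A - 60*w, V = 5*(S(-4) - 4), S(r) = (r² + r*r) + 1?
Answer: -9504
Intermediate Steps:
S(r) = 1 + 2*r² (S(r) = (r² + r²) + 1 = 2*r² + 1 = 1 + 2*r²)
n(K, R) = K/9 (n(K, R) = K*(⅑) = K/9)
V = 145 (V = 5*((1 + 2*(-4)²) - 4) = 5*((1 + 2*16) - 4) = 5*((1 + 32) - 4) = 5*(33 - 4) = 5*29 = 145)
v(A, w) = -60*w + A²/9 (v(A, w) = (A/9)*A - 60*w = A²/9 - 60*w = -60*w + A²/9)
-14723 - v(-177, V) = -14723 - (-60*145 + (⅑)*(-177)²) = -14723 - (-8700 + (⅑)*31329) = -14723 - (-8700 + 3481) = -14723 - 1*(-5219) = -14723 + 5219 = -9504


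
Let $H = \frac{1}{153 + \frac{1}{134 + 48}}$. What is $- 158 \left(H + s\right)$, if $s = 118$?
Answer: $- \frac{519208224}{27847} \approx -18645.0$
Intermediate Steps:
$H = \frac{182}{27847}$ ($H = \frac{1}{153 + \frac{1}{182}} = \frac{1}{\frac{27847}{182}} = \frac{182}{27847} \approx 0.0065357$)
$- 158 \left(H + s\right) = - 158 \left(\frac{182}{27847} + 118\right) = \left(-158\right) \frac{3286128}{27847} = - \frac{519208224}{27847}$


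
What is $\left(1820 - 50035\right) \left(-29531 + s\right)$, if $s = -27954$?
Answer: $2771639275$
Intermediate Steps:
$\left(1820 - 50035\right) \left(-29531 + s\right) = \left(1820 - 50035\right) \left(-29531 - 27954\right) = \left(-48215\right) \left(-57485\right) = 2771639275$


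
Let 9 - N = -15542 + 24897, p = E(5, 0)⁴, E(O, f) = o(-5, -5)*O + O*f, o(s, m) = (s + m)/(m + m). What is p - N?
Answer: 9971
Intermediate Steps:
o(s, m) = (m + s)/(2*m) (o(s, m) = (m + s)/((2*m)) = (m + s)*(1/(2*m)) = (m + s)/(2*m))
E(O, f) = O + O*f (E(O, f) = ((½)*(-5 - 5)/(-5))*O + O*f = ((½)*(-⅕)*(-10))*O + O*f = 1*O + O*f = O + O*f)
p = 625 (p = (5*(1 + 0))⁴ = (5*1)⁴ = 5⁴ = 625)
N = -9346 (N = 9 - (-15542 + 24897) = 9 - 1*9355 = 9 - 9355 = -9346)
p - N = 625 - 1*(-9346) = 625 + 9346 = 9971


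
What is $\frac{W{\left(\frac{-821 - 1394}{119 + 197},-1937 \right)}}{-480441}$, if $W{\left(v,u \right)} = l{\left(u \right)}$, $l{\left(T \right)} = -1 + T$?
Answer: $\frac{646}{160147} \approx 0.0040338$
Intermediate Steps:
$W{\left(v,u \right)} = -1 + u$
$\frac{W{\left(\frac{-821 - 1394}{119 + 197},-1937 \right)}}{-480441} = \frac{-1 - 1937}{-480441} = \left(-1938\right) \left(- \frac{1}{480441}\right) = \frac{646}{160147}$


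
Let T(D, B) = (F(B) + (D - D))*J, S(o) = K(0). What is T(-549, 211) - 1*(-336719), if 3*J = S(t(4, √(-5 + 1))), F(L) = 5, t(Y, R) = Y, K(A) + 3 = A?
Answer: 336714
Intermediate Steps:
K(A) = -3 + A
S(o) = -3 (S(o) = -3 + 0 = -3)
J = -1 (J = (⅓)*(-3) = -1)
T(D, B) = -5 (T(D, B) = (5 + (D - D))*(-1) = (5 + 0)*(-1) = 5*(-1) = -5)
T(-549, 211) - 1*(-336719) = -5 - 1*(-336719) = -5 + 336719 = 336714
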